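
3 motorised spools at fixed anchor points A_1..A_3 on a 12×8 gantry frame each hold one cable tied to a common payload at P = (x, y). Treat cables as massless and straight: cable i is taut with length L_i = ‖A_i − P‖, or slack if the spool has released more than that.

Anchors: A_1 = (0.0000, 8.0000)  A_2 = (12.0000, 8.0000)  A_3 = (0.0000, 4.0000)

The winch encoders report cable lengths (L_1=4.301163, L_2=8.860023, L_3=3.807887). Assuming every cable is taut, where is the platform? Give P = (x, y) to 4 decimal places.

each cable: (A_i−P)·(A_i−P) = L_i²; let k_i = ‖A_i‖²−L_i²
k_1 = 0.0000+64.0000−18.5000 = 45.5000
row 1: -24.0000x + 0.0000y = -84.0000  (k_2=129.5000)
row 2: 0.0000x + 8.0000y = 44.0000  (k_3=1.5000)
Cramer on rows 1–2 → x = 3.5000, y = 5.5000

(3.5000, 5.5000)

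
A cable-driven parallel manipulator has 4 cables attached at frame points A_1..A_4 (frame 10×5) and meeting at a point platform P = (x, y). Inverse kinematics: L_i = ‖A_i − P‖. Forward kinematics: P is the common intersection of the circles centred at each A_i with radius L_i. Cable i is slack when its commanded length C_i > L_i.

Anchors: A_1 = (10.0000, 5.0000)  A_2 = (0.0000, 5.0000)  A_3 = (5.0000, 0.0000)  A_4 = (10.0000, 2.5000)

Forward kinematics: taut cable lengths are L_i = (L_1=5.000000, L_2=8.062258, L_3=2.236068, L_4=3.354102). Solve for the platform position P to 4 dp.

circle eqns → linear via eq_j − eq_1; set k_j = A_j·A_j − L_j²
k_1 = 100.0000+25.0000−25.0000 = 100.0000
20.0000·x + 0.0000·y = k_1−k_2 = 140.0000
10.0000·x + 10.0000·y = k_1−k_3 = 80.0000
0.0000·x + 5.0000·y = k_1−k_4 = 5.0000
solve first two rows → x=7.0000, y=1.0000
check cable 4: ‖A_4−P‖² = 11.2500 ≈ L_4² = 11.2500 ✓

(7.0000, 1.0000)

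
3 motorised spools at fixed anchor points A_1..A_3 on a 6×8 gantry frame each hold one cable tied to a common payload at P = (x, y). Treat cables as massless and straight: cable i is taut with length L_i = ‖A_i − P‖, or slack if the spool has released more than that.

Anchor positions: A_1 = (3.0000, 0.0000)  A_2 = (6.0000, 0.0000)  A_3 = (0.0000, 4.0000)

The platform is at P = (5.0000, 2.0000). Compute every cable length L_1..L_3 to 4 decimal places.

L_1 = √((3.0000−5.0000)² + (0.0000−2.0000)²) = 2.8284
L_2 = √((6.0000−5.0000)² + (0.0000−2.0000)²) = 2.2361
L_3 = √((0.0000−5.0000)² + (4.0000−2.0000)²) = 5.3852

(2.8284, 2.2361, 5.3852)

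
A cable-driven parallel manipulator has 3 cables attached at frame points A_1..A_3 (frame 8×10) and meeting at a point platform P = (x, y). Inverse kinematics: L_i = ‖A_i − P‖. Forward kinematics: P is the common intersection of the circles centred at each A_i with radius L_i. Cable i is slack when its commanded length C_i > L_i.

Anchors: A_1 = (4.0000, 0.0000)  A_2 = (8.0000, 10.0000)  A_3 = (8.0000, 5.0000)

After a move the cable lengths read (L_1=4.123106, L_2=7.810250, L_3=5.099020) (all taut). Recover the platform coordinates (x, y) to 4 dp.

circle eqns → linear via eq_j − eq_1; set q_j = A_j·A_j − L_j²
q_1 = 16.0000+0.0000−17.0000 = -1.0000
-8.0000·x − 20.0000·y = q_1−q_2 = -104.0000
-8.0000·x − 10.0000·y = q_1−q_3 = -64.0000
solve first two rows → x=3.0000, y=4.0000

(3.0000, 4.0000)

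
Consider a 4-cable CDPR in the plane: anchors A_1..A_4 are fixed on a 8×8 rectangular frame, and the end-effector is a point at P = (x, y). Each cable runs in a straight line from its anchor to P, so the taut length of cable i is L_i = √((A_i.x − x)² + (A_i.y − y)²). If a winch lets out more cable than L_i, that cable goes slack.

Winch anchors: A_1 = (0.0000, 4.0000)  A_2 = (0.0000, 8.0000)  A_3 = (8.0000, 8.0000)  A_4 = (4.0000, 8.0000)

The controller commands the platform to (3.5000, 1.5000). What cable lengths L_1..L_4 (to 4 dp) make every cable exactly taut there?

(4.3012, 7.3824, 7.9057, 6.5192)

L_1 = √((0.0000−3.5000)² + (4.0000−1.5000)²) = 4.3012
L_2 = √((0.0000−3.5000)² + (8.0000−1.5000)²) = 7.3824
L_3 = √((8.0000−3.5000)² + (8.0000−1.5000)²) = 7.9057
L_4 = √((4.0000−3.5000)² + (8.0000−1.5000)²) = 6.5192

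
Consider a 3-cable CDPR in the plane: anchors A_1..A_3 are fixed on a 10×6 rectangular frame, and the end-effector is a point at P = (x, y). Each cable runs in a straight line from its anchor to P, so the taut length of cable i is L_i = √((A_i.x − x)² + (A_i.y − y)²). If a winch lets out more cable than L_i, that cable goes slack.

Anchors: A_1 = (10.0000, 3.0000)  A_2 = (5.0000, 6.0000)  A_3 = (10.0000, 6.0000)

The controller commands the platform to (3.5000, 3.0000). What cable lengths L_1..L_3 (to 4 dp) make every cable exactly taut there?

cable 1: Δx=6.5000, Δy=0.0000; L_1 = √(Δx²+Δy²) = 6.5000
cable 2: Δx=1.5000, Δy=3.0000; L_2 = √(Δx²+Δy²) = 3.3541
cable 3: Δx=6.5000, Δy=3.0000; L_3 = √(Δx²+Δy²) = 7.1589

(6.5000, 3.3541, 7.1589)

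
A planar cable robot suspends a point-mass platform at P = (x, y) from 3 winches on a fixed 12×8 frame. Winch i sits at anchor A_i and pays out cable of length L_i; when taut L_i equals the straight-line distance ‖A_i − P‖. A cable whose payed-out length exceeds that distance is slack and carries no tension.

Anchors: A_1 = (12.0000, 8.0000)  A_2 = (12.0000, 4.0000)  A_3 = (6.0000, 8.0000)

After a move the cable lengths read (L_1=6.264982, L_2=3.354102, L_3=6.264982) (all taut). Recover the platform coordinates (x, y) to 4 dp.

circle eqns → linear via eq_j − eq_1; set q_j = A_j·A_j − L_j²
q_1 = 144.0000+64.0000−39.2500 = 168.7500
0.0000·x + 8.0000·y = q_1−q_2 = 20.0000
12.0000·x + 0.0000·y = q_1−q_3 = 108.0000
solve first two rows → x=9.0000, y=2.5000

(9.0000, 2.5000)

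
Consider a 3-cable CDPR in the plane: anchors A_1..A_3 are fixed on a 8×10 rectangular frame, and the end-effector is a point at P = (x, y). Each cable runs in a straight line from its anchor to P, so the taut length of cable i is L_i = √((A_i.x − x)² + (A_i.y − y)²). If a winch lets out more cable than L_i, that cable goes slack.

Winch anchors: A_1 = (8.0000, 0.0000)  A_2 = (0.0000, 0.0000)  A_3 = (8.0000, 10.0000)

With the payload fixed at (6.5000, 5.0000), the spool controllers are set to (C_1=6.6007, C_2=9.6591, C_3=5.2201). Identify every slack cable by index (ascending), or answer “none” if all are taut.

1, 2

cable 1: √((1.5000)²+(-5.0000)²)=5.2202, C_1=6.6007: slack
cable 2: √((-6.5000)²+(-5.0000)²)=8.2006, C_2=9.6591: slack
cable 3: √((1.5000)²+(5.0000)²)=5.2202, C_3=5.2201: taut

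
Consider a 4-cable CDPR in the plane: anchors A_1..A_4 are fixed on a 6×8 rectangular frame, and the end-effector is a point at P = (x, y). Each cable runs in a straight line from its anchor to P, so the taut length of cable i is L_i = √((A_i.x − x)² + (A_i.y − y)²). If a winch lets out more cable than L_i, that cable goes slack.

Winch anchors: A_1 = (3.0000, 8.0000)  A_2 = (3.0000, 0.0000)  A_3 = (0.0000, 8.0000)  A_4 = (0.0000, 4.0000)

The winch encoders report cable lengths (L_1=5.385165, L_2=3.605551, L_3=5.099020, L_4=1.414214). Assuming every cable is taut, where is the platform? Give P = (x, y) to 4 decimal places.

(1.0000, 3.0000)

each cable: (A_i−P)·(A_i−P) = L_i²; let c_i = ‖A_i‖²−L_i²
c_1 = 9.0000+64.0000−29.0000 = 44.0000
row 1: 0.0000x + 16.0000y = 48.0000  (c_2=-4.0000)
row 2: 6.0000x + 0.0000y = 6.0000  (c_3=38.0000)
row 3: 6.0000x + 8.0000y = 30.0000  (c_4=14.0000)
Cramer on rows 1–2 → x = 1.0000, y = 3.0000
check cable 4: ‖A_4−P‖² = 2.0000 ≈ L_4² = 2.0000 ✓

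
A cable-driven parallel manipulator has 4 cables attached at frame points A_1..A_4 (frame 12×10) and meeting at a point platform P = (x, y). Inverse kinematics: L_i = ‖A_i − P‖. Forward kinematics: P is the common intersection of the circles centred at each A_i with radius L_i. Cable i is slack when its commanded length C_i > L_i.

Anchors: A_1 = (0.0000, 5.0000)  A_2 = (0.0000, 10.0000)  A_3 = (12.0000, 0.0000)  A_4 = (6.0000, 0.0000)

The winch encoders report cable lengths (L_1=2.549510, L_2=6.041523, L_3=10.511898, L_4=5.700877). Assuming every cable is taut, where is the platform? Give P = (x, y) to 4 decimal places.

circle eqns → linear via eq_j − eq_1; set k_j = A_j·A_j − L_j²
k_1 = 0.0000+25.0000−6.5000 = 18.5000
0.0000·x − 10.0000·y = k_1−k_2 = -45.0000
-24.0000·x + 10.0000·y = k_1−k_3 = -15.0000
-12.0000·x + 10.0000·y = k_1−k_4 = 15.0000
solve first two rows → x=2.5000, y=4.5000
check cable 4: ‖A_4−P‖² = 32.5000 ≈ L_4² = 32.5000 ✓

(2.5000, 4.5000)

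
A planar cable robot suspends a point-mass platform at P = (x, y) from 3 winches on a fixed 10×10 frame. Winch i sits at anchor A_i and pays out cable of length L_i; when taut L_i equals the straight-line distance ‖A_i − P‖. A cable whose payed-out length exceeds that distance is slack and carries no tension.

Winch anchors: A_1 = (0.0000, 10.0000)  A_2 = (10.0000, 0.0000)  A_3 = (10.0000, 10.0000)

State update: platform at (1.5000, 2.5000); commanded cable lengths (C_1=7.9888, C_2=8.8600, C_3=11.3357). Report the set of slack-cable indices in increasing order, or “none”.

1

cable 1: L_1 = ‖A_1−P‖ = 7.6485;  C_1 = 7.9888 → slack
cable 2: L_2 = ‖A_2−P‖ = 8.8600;  C_2 = 8.8600 → taut
cable 3: L_3 = ‖A_3−P‖ = 11.3358;  C_3 = 11.3357 → taut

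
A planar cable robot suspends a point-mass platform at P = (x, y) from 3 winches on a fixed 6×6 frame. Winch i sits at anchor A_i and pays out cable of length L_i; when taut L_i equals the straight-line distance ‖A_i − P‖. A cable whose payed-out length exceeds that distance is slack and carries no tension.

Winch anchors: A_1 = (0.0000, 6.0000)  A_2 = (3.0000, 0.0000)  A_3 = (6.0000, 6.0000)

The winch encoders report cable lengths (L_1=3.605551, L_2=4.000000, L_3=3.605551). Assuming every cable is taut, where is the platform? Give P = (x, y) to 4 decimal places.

(3.0000, 4.0000)

expand ‖A_i−P‖²=L_i² and subtract eq 1 (c_i ≔ ‖A_i‖²−L_i²)
c_1 = 0.0000+36.0000−13.0000 = 23.0000
eq1−eq2 → [-6.0000  12.0000]·P = 30.0000
eq1−eq3 → [-12.0000  0.0000]·P = -36.0000
2×2 solve → P = (3.0000, 4.0000)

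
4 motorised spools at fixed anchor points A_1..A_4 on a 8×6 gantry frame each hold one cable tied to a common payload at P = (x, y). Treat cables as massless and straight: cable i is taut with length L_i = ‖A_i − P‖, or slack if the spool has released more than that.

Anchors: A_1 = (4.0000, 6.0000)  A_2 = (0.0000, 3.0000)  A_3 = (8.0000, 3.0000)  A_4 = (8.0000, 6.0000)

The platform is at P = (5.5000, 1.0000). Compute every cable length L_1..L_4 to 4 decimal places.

(5.2202, 5.8523, 3.2016, 5.5902)

L_1: Δ = A_1−P = (-1.5000, 5.0000) → ‖Δ‖ = √27.2500 = 5.2202
L_2: Δ = A_2−P = (-5.5000, 2.0000) → ‖Δ‖ = √34.2500 = 5.8523
L_3: Δ = A_3−P = (2.5000, 2.0000) → ‖Δ‖ = √10.2500 = 3.2016
L_4: Δ = A_4−P = (2.5000, 5.0000) → ‖Δ‖ = √31.2500 = 5.5902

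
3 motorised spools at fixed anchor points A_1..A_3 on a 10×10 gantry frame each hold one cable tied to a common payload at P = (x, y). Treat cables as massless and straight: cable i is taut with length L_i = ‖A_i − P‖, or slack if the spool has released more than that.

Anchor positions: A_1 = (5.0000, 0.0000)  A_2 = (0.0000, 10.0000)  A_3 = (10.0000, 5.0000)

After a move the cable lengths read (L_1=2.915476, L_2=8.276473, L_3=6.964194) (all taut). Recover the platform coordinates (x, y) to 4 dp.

(3.5000, 2.5000)

circle eqns → linear via eq_j − eq_1; set c_j = A_j·A_j − L_j²
c_1 = 25.0000+0.0000−8.5000 = 16.5000
10.0000·x − 20.0000·y = c_1−c_2 = -15.0000
-10.0000·x − 10.0000·y = c_1−c_3 = -60.0000
solve first two rows → x=3.5000, y=2.5000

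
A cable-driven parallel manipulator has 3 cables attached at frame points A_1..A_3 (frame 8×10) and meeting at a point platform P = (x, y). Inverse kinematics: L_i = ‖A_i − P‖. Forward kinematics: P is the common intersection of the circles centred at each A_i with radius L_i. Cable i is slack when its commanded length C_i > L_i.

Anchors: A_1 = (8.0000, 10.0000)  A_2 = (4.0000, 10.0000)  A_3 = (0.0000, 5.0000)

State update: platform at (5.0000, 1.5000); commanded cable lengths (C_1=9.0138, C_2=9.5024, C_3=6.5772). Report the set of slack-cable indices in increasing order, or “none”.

i=1: geometric 9.0139 vs commanded 9.0138 ⇒ taut
i=2: geometric 8.5586 vs commanded 9.5024 ⇒ slack
i=3: geometric 6.1033 vs commanded 6.5772 ⇒ slack

2, 3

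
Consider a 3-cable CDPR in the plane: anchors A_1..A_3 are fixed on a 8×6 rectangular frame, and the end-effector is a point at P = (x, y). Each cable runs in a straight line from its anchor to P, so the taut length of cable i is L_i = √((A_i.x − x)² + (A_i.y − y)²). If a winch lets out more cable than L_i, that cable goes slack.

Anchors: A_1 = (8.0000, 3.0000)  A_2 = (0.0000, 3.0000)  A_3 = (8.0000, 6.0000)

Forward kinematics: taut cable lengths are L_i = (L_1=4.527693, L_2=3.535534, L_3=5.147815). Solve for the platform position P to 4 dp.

(3.5000, 3.5000)

each cable: (A_i−P)·(A_i−P) = L_i²; let k_i = ‖A_i‖²−L_i²
k_1 = 64.0000+9.0000−20.5000 = 52.5000
row 1: 16.0000x + 0.0000y = 56.0000  (k_2=-3.5000)
row 2: 0.0000x − 6.0000y = -21.0000  (k_3=73.5000)
Cramer on rows 1–2 → x = 3.5000, y = 3.5000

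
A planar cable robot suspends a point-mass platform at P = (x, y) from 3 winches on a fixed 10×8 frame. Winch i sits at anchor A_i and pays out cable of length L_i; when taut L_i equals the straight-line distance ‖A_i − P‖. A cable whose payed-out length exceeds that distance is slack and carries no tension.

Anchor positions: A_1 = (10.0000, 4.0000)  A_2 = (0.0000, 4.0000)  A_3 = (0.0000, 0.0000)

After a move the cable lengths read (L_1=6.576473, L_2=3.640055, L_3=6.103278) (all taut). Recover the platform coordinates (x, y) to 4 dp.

expand ‖A_i−P‖²=L_i² and subtract eq 1 (c_i ≔ ‖A_i‖²−L_i²)
c_1 = 100.0000+16.0000−43.2500 = 72.7500
eq1−eq2 → [20.0000  0.0000]·P = 70.0000
eq1−eq3 → [20.0000  8.0000]·P = 110.0000
2×2 solve → P = (3.5000, 5.0000)

(3.5000, 5.0000)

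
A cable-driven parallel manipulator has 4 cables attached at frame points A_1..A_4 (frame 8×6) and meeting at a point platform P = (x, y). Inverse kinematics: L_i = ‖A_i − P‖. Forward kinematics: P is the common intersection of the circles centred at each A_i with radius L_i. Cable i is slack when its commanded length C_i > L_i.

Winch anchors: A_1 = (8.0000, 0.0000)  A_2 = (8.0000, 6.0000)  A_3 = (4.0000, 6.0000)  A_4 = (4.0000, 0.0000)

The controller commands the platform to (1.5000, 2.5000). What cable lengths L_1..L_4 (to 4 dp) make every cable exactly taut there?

(6.9642, 7.3824, 4.3012, 3.5355)

L_1: Δ = A_1−P = (6.5000, -2.5000) → ‖Δ‖ = √48.5000 = 6.9642
L_2: Δ = A_2−P = (6.5000, 3.5000) → ‖Δ‖ = √54.5000 = 7.3824
L_3: Δ = A_3−P = (2.5000, 3.5000) → ‖Δ‖ = √18.5000 = 4.3012
L_4: Δ = A_4−P = (2.5000, -2.5000) → ‖Δ‖ = √12.5000 = 3.5355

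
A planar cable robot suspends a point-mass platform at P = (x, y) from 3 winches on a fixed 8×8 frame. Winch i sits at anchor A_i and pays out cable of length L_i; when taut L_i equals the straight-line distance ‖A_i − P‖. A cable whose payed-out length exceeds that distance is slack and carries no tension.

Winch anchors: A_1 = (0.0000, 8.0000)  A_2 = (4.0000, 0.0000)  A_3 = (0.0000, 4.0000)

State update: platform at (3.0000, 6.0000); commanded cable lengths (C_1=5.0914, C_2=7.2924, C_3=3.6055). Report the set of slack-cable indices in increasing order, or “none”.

1, 2

cable 1: √((-3.0000)²+(2.0000)²)=3.6056, C_1=5.0914: slack
cable 2: √((1.0000)²+(-6.0000)²)=6.0828, C_2=7.2924: slack
cable 3: √((-3.0000)²+(-2.0000)²)=3.6056, C_3=3.6055: taut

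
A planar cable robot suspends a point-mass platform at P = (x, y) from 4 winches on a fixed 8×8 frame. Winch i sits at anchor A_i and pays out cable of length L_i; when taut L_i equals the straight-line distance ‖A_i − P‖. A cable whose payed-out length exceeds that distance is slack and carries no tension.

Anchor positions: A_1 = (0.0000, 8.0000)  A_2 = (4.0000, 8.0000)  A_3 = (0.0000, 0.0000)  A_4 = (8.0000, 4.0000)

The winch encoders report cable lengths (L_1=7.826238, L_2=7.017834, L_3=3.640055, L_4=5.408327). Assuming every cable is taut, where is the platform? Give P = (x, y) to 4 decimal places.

each cable: (A_i−P)·(A_i−P) = L_i²; let q_i = ‖A_i‖²−L_i²
q_1 = 0.0000+64.0000−61.2500 = 2.7500
row 1: -8.0000x + 0.0000y = -28.0000  (q_2=30.7500)
row 2: 0.0000x + 16.0000y = 16.0000  (q_3=-13.2500)
row 3: -16.0000x + 8.0000y = -48.0000  (q_4=50.7500)
Cramer on rows 1–2 → x = 3.5000, y = 1.0000
check cable 4: ‖A_4−P‖² = 29.2500 ≈ L_4² = 29.2500 ✓

(3.5000, 1.0000)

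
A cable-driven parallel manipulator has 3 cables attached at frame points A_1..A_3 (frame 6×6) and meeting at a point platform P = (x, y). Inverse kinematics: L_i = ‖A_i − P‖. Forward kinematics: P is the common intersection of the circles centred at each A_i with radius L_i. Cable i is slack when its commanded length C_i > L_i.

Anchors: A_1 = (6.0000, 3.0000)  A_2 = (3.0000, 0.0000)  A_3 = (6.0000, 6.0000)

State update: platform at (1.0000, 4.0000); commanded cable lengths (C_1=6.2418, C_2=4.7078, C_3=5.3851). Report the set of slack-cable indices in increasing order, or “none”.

1, 2

i=1: geometric 5.0990 vs commanded 6.2418 ⇒ slack
i=2: geometric 4.4721 vs commanded 4.7078 ⇒ slack
i=3: geometric 5.3852 vs commanded 5.3851 ⇒ taut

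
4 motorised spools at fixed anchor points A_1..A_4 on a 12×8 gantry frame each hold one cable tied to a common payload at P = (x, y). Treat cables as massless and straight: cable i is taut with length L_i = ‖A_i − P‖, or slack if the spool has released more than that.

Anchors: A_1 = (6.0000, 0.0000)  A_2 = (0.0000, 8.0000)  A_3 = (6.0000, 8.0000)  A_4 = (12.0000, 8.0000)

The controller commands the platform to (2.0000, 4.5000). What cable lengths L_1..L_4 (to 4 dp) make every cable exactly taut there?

cable 1: Δx=4.0000, Δy=-4.5000; L_1 = √(Δx²+Δy²) = 6.0208
cable 2: Δx=-2.0000, Δy=3.5000; L_2 = √(Δx²+Δy²) = 4.0311
cable 3: Δx=4.0000, Δy=3.5000; L_3 = √(Δx²+Δy²) = 5.3151
cable 4: Δx=10.0000, Δy=3.5000; L_4 = √(Δx²+Δy²) = 10.5948

(6.0208, 4.0311, 5.3151, 10.5948)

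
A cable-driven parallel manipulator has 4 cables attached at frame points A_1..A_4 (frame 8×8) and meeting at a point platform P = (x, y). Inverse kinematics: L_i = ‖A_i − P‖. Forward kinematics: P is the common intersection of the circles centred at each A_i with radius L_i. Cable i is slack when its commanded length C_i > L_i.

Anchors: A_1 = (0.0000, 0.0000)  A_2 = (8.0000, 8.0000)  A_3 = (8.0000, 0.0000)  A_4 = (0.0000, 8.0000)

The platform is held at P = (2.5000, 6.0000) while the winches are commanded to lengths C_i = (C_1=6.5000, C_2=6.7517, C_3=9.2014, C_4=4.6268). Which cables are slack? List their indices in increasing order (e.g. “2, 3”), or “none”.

cable 1: L_1 = ‖A_1−P‖ = 6.5000;  C_1 = 6.5000 → taut
cable 2: L_2 = ‖A_2−P‖ = 5.8523;  C_2 = 6.7517 → slack
cable 3: L_3 = ‖A_3−P‖ = 8.1394;  C_3 = 9.2014 → slack
cable 4: L_4 = ‖A_4−P‖ = 3.2016;  C_4 = 4.6268 → slack

2, 3, 4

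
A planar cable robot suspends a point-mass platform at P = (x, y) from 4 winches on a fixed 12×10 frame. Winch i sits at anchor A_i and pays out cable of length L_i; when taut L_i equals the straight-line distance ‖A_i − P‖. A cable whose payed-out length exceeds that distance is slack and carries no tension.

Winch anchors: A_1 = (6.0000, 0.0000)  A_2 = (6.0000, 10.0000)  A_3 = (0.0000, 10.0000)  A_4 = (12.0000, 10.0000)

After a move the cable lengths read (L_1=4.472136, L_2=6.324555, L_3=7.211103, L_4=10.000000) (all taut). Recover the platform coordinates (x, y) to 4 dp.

(4.0000, 4.0000)

expand ‖A_i−P‖²=L_i² and subtract eq 1 (k_i ≔ ‖A_i‖²−L_i²)
k_1 = 36.0000+0.0000−20.0000 = 16.0000
eq1−eq2 → [0.0000  -20.0000]·P = -80.0000
eq1−eq3 → [12.0000  -20.0000]·P = -32.0000
eq1−eq4 → [-12.0000  -20.0000]·P = -128.0000
2×2 solve → P = (4.0000, 4.0000)
check cable 4: ‖A_4−P‖² = 100.0000 ≈ L_4² = 100.0000 ✓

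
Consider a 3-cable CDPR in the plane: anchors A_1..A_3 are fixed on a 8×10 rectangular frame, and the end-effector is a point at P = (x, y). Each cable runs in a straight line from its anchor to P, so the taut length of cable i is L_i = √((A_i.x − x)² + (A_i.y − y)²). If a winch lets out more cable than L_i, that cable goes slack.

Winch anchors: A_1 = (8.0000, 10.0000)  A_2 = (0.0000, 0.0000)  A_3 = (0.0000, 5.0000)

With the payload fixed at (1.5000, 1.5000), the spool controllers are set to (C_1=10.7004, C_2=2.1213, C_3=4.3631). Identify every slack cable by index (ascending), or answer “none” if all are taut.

cable 1: L_1 = ‖A_1−P‖ = 10.7005;  C_1 = 10.7004 → taut
cable 2: L_2 = ‖A_2−P‖ = 2.1213;  C_2 = 2.1213 → taut
cable 3: L_3 = ‖A_3−P‖ = 3.8079;  C_3 = 4.3631 → slack

3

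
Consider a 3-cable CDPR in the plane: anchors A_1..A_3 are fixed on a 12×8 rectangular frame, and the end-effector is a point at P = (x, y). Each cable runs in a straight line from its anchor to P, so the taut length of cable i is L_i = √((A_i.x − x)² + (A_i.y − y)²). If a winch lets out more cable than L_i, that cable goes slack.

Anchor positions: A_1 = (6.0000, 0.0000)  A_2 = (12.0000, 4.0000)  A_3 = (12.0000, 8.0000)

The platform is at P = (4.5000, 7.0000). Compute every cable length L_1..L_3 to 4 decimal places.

(7.1589, 8.0777, 7.5664)

L_1: Δ = A_1−P = (1.5000, -7.0000) → ‖Δ‖ = √51.2500 = 7.1589
L_2: Δ = A_2−P = (7.5000, -3.0000) → ‖Δ‖ = √65.2500 = 8.0777
L_3: Δ = A_3−P = (7.5000, 1.0000) → ‖Δ‖ = √57.2500 = 7.5664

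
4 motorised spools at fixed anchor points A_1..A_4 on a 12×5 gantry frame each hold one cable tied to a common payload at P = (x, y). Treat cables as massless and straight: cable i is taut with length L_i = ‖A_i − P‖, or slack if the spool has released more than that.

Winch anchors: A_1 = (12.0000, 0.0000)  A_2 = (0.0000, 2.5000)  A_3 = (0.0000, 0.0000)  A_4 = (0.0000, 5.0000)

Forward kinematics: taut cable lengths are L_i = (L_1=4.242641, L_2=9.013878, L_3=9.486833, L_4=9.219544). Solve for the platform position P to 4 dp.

expand ‖A_i−P‖²=L_i² and subtract eq 1 (c_i ≔ ‖A_i‖²−L_i²)
c_1 = 144.0000+0.0000−18.0000 = 126.0000
eq1−eq2 → [24.0000  -5.0000]·P = 201.0000
eq1−eq3 → [24.0000  0.0000]·P = 216.0000
eq1−eq4 → [24.0000  -10.0000]·P = 186.0000
2×2 solve → P = (9.0000, 3.0000)
check cable 4: ‖A_4−P‖² = 85.0000 ≈ L_4² = 85.0000 ✓

(9.0000, 3.0000)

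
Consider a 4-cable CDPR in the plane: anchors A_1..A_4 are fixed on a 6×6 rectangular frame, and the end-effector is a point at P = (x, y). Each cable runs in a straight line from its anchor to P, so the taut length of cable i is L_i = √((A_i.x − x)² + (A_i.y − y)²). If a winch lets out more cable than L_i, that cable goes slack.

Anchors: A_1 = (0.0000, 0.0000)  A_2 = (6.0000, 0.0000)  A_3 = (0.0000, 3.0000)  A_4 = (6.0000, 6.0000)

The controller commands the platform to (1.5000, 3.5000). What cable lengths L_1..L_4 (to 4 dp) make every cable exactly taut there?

L_1: Δ = A_1−P = (-1.5000, -3.5000) → ‖Δ‖ = √14.5000 = 3.8079
L_2: Δ = A_2−P = (4.5000, -3.5000) → ‖Δ‖ = √32.5000 = 5.7009
L_3: Δ = A_3−P = (-1.5000, -0.5000) → ‖Δ‖ = √2.5000 = 1.5811
L_4: Δ = A_4−P = (4.5000, 2.5000) → ‖Δ‖ = √26.5000 = 5.1478

(3.8079, 5.7009, 1.5811, 5.1478)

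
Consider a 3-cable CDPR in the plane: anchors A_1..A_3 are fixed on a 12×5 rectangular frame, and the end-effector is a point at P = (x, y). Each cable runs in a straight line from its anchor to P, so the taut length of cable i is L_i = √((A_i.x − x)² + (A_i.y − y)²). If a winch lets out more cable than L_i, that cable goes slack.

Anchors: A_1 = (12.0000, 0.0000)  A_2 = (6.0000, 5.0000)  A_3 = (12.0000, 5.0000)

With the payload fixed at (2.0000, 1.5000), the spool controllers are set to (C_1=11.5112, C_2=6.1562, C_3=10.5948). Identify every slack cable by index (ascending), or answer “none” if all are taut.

i=1: geometric 10.1119 vs commanded 11.5112 ⇒ slack
i=2: geometric 5.3151 vs commanded 6.1562 ⇒ slack
i=3: geometric 10.5948 vs commanded 10.5948 ⇒ taut

1, 2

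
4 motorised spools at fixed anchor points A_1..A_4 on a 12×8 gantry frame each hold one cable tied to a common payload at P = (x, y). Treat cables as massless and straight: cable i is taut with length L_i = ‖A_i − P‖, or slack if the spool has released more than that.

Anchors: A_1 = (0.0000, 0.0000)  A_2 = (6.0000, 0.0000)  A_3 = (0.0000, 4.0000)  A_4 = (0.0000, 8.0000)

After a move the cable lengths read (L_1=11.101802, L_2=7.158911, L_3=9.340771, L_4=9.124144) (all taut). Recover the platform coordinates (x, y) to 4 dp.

circle eqns → linear via eq_j − eq_1; set c_j = A_j·A_j − L_j²
c_1 = 0.0000+0.0000−123.2500 = -123.2500
-12.0000·x + 0.0000·y = c_1−c_2 = -108.0000
0.0000·x − 8.0000·y = c_1−c_3 = -52.0000
0.0000·x − 16.0000·y = c_1−c_4 = -104.0000
solve first two rows → x=9.0000, y=6.5000
check cable 4: ‖A_4−P‖² = 83.2500 ≈ L_4² = 83.2500 ✓

(9.0000, 6.5000)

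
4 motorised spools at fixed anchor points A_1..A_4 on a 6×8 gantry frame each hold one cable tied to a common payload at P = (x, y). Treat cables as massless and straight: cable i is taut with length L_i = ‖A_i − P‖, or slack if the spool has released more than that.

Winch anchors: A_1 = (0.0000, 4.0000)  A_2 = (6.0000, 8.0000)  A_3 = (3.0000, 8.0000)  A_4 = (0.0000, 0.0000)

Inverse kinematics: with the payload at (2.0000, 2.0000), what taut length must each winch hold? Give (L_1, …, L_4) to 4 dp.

L_1 = √((0.0000−2.0000)² + (4.0000−2.0000)²) = 2.8284
L_2 = √((6.0000−2.0000)² + (8.0000−2.0000)²) = 7.2111
L_3 = √((3.0000−2.0000)² + (8.0000−2.0000)²) = 6.0828
L_4 = √((0.0000−2.0000)² + (0.0000−2.0000)²) = 2.8284

(2.8284, 7.2111, 6.0828, 2.8284)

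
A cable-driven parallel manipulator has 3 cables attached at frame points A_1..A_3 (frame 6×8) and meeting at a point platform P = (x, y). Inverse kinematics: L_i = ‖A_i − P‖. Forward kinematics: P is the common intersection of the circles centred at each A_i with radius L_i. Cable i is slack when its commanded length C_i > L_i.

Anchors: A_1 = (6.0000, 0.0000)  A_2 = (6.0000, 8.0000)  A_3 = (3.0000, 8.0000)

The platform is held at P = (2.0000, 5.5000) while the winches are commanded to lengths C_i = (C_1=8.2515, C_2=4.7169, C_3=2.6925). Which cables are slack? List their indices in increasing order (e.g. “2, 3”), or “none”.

1

cable 1: √((4.0000)²+(-5.5000)²)=6.8007, C_1=8.2515: slack
cable 2: √((4.0000)²+(2.5000)²)=4.7170, C_2=4.7169: taut
cable 3: √((1.0000)²+(2.5000)²)=2.6926, C_3=2.6925: taut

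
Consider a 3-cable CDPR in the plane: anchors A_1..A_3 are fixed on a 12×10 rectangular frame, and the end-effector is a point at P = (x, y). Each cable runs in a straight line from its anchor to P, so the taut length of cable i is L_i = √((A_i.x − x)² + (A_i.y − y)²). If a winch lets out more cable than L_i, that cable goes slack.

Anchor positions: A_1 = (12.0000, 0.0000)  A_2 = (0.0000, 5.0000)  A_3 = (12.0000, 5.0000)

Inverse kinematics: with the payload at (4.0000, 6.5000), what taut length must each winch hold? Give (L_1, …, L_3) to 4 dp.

(10.3078, 4.2720, 8.1394)

L_1: Δ = A_1−P = (8.0000, -6.5000) → ‖Δ‖ = √106.2500 = 10.3078
L_2: Δ = A_2−P = (-4.0000, -1.5000) → ‖Δ‖ = √18.2500 = 4.2720
L_3: Δ = A_3−P = (8.0000, -1.5000) → ‖Δ‖ = √66.2500 = 8.1394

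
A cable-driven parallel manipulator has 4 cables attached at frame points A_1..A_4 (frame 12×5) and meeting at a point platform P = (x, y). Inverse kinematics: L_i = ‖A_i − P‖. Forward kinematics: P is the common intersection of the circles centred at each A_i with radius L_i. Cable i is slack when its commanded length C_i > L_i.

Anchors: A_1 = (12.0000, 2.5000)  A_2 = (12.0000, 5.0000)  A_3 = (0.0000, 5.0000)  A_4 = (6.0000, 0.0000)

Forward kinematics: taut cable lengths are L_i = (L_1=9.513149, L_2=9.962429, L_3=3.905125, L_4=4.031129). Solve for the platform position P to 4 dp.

(2.5000, 2.0000)

each cable: (A_i−P)·(A_i−P) = L_i²; let q_i = ‖A_i‖²−L_i²
q_1 = 144.0000+6.2500−90.5000 = 59.7500
row 1: 0.0000x − 5.0000y = -10.0000  (q_2=69.7500)
row 2: 24.0000x − 5.0000y = 50.0000  (q_3=9.7500)
row 3: 12.0000x + 5.0000y = 40.0000  (q_4=19.7500)
Cramer on rows 1–2 → x = 2.5000, y = 2.0000
check cable 4: ‖A_4−P‖² = 16.2500 ≈ L_4² = 16.2500 ✓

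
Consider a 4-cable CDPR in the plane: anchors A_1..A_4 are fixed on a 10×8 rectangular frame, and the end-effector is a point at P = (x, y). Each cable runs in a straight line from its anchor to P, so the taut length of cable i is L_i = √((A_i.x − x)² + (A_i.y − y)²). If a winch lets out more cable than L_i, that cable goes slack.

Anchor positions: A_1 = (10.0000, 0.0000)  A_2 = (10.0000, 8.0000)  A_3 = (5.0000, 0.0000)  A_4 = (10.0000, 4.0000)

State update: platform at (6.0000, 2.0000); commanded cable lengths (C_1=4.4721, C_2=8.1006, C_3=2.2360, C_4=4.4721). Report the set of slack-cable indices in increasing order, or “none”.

2

i=1: geometric 4.4721 vs commanded 4.4721 ⇒ taut
i=2: geometric 7.2111 vs commanded 8.1006 ⇒ slack
i=3: geometric 2.2361 vs commanded 2.2360 ⇒ taut
i=4: geometric 4.4721 vs commanded 4.4721 ⇒ taut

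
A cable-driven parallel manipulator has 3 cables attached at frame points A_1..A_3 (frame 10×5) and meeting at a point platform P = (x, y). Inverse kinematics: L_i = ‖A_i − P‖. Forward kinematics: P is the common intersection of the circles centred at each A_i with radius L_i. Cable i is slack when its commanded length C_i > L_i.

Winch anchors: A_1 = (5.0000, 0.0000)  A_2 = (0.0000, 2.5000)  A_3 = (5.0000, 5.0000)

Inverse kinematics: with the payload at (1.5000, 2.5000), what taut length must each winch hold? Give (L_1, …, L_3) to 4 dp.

(4.3012, 1.5000, 4.3012)

L_1: Δ = A_1−P = (3.5000, -2.5000) → ‖Δ‖ = √18.5000 = 4.3012
L_2: Δ = A_2−P = (-1.5000, 0.0000) → ‖Δ‖ = √2.2500 = 1.5000
L_3: Δ = A_3−P = (3.5000, 2.5000) → ‖Δ‖ = √18.5000 = 4.3012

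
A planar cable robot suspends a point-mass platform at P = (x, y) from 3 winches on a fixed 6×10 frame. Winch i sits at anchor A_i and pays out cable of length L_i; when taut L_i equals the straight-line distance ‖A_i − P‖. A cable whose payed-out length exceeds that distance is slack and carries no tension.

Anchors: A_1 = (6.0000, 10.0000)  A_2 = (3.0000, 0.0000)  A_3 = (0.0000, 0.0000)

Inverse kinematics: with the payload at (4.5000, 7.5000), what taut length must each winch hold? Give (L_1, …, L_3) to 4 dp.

(2.9155, 7.6485, 8.7464)

cable 1: Δx=1.5000, Δy=2.5000; L_1 = √(Δx²+Δy²) = 2.9155
cable 2: Δx=-1.5000, Δy=-7.5000; L_2 = √(Δx²+Δy²) = 7.6485
cable 3: Δx=-4.5000, Δy=-7.5000; L_3 = √(Δx²+Δy²) = 8.7464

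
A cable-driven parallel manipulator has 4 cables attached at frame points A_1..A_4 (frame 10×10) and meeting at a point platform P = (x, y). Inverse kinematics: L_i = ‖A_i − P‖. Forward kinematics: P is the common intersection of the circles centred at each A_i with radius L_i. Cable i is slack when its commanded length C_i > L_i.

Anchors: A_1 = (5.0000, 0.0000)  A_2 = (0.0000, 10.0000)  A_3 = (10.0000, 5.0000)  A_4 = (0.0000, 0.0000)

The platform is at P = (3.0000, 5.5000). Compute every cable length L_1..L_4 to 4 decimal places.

L_1: Δ = A_1−P = (2.0000, -5.5000) → ‖Δ‖ = √34.2500 = 5.8523
L_2: Δ = A_2−P = (-3.0000, 4.5000) → ‖Δ‖ = √29.2500 = 5.4083
L_3: Δ = A_3−P = (7.0000, -0.5000) → ‖Δ‖ = √49.2500 = 7.0178
L_4: Δ = A_4−P = (-3.0000, -5.5000) → ‖Δ‖ = √39.2500 = 6.2650

(5.8523, 5.4083, 7.0178, 6.2650)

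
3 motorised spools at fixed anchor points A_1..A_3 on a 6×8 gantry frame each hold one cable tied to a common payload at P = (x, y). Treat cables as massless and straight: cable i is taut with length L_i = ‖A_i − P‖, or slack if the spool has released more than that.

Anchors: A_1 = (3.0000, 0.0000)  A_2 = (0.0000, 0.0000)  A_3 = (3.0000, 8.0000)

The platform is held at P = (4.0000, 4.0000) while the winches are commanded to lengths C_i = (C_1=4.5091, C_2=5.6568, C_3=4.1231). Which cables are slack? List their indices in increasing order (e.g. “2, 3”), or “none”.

cable 1: L_1 = ‖A_1−P‖ = 4.1231;  C_1 = 4.5091 → slack
cable 2: L_2 = ‖A_2−P‖ = 5.6569;  C_2 = 5.6568 → taut
cable 3: L_3 = ‖A_3−P‖ = 4.1231;  C_3 = 4.1231 → taut

1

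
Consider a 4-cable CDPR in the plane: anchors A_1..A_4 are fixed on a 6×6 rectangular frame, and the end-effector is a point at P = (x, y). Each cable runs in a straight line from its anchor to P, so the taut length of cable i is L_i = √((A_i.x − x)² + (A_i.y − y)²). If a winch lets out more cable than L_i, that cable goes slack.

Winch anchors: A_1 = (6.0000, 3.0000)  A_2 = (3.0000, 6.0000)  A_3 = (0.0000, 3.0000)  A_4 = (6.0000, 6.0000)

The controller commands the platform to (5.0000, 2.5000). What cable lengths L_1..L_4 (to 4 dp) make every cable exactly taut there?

(1.1180, 4.0311, 5.0249, 3.6401)

L_1: Δ = A_1−P = (1.0000, 0.5000) → ‖Δ‖ = √1.2500 = 1.1180
L_2: Δ = A_2−P = (-2.0000, 3.5000) → ‖Δ‖ = √16.2500 = 4.0311
L_3: Δ = A_3−P = (-5.0000, 0.5000) → ‖Δ‖ = √25.2500 = 5.0249
L_4: Δ = A_4−P = (1.0000, 3.5000) → ‖Δ‖ = √13.2500 = 3.6401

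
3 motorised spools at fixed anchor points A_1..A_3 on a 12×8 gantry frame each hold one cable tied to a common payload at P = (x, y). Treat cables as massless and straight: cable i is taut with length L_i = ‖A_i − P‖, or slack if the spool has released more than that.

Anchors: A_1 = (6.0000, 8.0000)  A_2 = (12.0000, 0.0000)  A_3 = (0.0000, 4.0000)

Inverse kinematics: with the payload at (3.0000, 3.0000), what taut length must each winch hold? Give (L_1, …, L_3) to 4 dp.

(5.8310, 9.4868, 3.1623)

L_1: Δ = A_1−P = (3.0000, 5.0000) → ‖Δ‖ = √34.0000 = 5.8310
L_2: Δ = A_2−P = (9.0000, -3.0000) → ‖Δ‖ = √90.0000 = 9.4868
L_3: Δ = A_3−P = (-3.0000, 1.0000) → ‖Δ‖ = √10.0000 = 3.1623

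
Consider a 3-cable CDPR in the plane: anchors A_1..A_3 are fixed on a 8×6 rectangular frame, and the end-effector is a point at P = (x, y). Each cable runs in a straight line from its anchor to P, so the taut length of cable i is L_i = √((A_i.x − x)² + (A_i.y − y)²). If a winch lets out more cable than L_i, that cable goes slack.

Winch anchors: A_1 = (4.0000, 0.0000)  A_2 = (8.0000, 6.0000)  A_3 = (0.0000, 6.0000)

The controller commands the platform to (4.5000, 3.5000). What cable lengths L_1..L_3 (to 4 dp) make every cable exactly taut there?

(3.5355, 4.3012, 5.1478)

L_1 = √((4.0000−4.5000)² + (0.0000−3.5000)²) = 3.5355
L_2 = √((8.0000−4.5000)² + (6.0000−3.5000)²) = 4.3012
L_3 = √((0.0000−4.5000)² + (6.0000−3.5000)²) = 5.1478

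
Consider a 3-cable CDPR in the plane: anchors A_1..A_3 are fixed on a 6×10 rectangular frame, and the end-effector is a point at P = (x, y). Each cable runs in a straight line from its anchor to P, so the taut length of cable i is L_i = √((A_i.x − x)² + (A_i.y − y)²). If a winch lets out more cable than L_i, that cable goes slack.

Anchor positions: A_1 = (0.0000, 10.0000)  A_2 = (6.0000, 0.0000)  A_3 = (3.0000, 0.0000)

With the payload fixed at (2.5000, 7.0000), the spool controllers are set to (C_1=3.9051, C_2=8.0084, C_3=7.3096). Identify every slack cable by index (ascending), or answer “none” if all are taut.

cable 1: L_1 = ‖A_1−P‖ = 3.9051;  C_1 = 3.9051 → taut
cable 2: L_2 = ‖A_2−P‖ = 7.8262;  C_2 = 8.0084 → slack
cable 3: L_3 = ‖A_3−P‖ = 7.0178;  C_3 = 7.3096 → slack

2, 3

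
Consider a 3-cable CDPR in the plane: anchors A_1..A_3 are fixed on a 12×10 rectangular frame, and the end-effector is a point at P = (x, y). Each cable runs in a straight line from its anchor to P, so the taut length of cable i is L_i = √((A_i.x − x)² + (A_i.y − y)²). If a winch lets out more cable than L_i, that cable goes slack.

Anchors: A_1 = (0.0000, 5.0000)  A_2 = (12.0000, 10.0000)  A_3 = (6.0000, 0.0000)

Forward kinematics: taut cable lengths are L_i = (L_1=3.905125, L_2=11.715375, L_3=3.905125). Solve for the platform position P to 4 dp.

circle eqns → linear via eq_j − eq_1; set q_j = A_j·A_j − L_j²
q_1 = 0.0000+25.0000−15.2500 = 9.7500
-24.0000·x − 10.0000·y = q_1−q_2 = -97.0000
-12.0000·x + 10.0000·y = q_1−q_3 = -11.0000
solve first two rows → x=3.0000, y=2.5000

(3.0000, 2.5000)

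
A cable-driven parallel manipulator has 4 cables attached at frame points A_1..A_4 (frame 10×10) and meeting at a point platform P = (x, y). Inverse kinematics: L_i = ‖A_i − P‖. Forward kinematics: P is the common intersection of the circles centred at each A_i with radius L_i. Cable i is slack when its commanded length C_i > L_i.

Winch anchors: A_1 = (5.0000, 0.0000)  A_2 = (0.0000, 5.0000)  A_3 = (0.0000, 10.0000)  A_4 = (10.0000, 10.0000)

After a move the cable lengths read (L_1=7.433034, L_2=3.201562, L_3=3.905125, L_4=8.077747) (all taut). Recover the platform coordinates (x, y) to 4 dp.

(2.5000, 7.0000)

each cable: (A_i−P)·(A_i−P) = L_i²; let q_i = ‖A_i‖²−L_i²
q_1 = 25.0000+0.0000−55.2500 = -30.2500
row 1: 10.0000x − 10.0000y = -45.0000  (q_2=14.7500)
row 2: 10.0000x − 20.0000y = -115.0000  (q_3=84.7500)
row 3: -10.0000x − 20.0000y = -165.0000  (q_4=134.7500)
Cramer on rows 1–2 → x = 2.5000, y = 7.0000
check cable 4: ‖A_4−P‖² = 65.2500 ≈ L_4² = 65.2500 ✓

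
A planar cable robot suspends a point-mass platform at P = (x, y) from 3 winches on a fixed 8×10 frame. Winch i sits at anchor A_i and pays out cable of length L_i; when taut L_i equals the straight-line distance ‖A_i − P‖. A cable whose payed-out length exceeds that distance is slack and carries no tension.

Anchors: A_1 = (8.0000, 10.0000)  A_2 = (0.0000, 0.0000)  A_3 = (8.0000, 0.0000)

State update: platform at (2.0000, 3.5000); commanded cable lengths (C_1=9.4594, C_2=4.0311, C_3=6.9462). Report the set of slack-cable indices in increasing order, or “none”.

cable 1: √((6.0000)²+(6.5000)²)=8.8459, C_1=9.4594: slack
cable 2: √((-2.0000)²+(-3.5000)²)=4.0311, C_2=4.0311: taut
cable 3: √((6.0000)²+(-3.5000)²)=6.9462, C_3=6.9462: taut

1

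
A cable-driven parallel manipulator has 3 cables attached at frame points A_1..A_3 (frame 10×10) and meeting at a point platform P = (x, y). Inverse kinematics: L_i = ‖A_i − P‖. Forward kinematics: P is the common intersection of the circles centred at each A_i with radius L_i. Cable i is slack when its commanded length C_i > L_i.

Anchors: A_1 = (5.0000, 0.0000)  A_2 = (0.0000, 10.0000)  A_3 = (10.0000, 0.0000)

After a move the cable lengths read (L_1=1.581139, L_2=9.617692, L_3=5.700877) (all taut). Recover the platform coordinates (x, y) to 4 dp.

(4.5000, 1.5000)

each cable: (A_i−P)·(A_i−P) = L_i²; let k_i = ‖A_i‖²−L_i²
k_1 = 25.0000+0.0000−2.5000 = 22.5000
row 1: 10.0000x − 20.0000y = 15.0000  (k_2=7.5000)
row 2: -10.0000x + 0.0000y = -45.0000  (k_3=67.5000)
Cramer on rows 1–2 → x = 4.5000, y = 1.5000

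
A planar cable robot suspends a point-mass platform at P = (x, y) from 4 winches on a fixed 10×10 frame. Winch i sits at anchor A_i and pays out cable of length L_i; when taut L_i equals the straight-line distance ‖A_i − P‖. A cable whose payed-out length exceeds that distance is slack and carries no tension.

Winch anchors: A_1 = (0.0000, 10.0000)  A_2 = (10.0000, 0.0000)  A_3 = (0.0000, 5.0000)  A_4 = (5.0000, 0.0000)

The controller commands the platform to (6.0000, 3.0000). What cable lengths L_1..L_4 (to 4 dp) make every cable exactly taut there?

L_1: Δ = A_1−P = (-6.0000, 7.0000) → ‖Δ‖ = √85.0000 = 9.2195
L_2: Δ = A_2−P = (4.0000, -3.0000) → ‖Δ‖ = √25.0000 = 5.0000
L_3: Δ = A_3−P = (-6.0000, 2.0000) → ‖Δ‖ = √40.0000 = 6.3246
L_4: Δ = A_4−P = (-1.0000, -3.0000) → ‖Δ‖ = √10.0000 = 3.1623

(9.2195, 5.0000, 6.3246, 3.1623)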